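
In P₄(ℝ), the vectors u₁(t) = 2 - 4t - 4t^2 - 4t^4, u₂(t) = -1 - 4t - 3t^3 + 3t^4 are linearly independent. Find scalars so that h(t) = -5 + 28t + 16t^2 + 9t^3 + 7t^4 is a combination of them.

Identify each element with its coordinate vector in ℝ⁵ via {1, t, …, t^4}.
Set up the augmented matrix [u₁ | u₂ | h] and row-reduce.
Back-substitution yields (a₁, a₂) = (-4, -3).

h = -4u₁ - 3u₂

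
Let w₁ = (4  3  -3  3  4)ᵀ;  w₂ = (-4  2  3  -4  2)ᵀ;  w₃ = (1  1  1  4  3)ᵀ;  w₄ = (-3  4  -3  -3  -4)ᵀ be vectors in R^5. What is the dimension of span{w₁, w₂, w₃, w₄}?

Form the matrix with w₁, w₂, w₃, w₄ as columns and reduce.
The echelon form has 4 nonzero rows, so the rank is 4.

4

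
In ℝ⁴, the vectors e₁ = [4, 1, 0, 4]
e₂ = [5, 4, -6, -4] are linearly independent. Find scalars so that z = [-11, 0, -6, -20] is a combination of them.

z = -4e₁ + e₂

Since e₁, e₂ are independent, the coefficients expressing z are uniquely determined by a linear system.
The system has the unique solution (a₁, a₂) = (-4, 1).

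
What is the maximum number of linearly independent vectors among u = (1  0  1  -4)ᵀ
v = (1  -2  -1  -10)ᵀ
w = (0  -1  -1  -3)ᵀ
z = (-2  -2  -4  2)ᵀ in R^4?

Row-reduce the 4×4 matrix with these as rows.
Exactly 2 pivots survive; hence the rank is 2.

2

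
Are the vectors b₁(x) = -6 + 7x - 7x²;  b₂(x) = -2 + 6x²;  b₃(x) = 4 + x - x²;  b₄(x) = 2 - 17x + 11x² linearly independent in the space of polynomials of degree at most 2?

linearly dependent

Take coordinates with respect to the standard basis {1, x, x²}.
There are 4 vectors in a 3-dimensional space, so they cannot be linearly independent.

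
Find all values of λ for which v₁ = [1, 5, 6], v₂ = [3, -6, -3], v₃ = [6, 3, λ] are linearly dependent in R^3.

Place the vectors as rows of a 3×3 matrix; dependence ⇔ determinant zero.
Cofactor expansion gives det = 189 - 21*λ.
Solving 189 - 21*λ = 0 yields λ = 9.

λ = 9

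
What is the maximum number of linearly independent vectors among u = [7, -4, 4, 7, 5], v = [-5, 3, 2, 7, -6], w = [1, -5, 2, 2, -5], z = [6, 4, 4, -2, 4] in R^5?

4

Put the 5×4 matrix [u|v|w|z] into echelon form.
There are 4 pivot columns, so rank = 4.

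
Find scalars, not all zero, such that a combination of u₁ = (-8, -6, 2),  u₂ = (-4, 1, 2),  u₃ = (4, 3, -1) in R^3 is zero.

u₁ + 2u₃ = 0

Write the vectors as columns of a matrix and find a nonzero vector in its null space.
A generator of the null space is (1, 0, 2).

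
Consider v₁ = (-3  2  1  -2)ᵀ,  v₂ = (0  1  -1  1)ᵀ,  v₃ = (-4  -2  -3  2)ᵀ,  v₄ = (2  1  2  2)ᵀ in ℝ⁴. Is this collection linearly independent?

Row-reduce the matrix whose columns are v₁, v₂, v₃, v₄.
The reduction yields 4 nonzero rows, so the rank is 4.
Since rank = 4 (the number of vectors), the set is linearly independent.

linearly independent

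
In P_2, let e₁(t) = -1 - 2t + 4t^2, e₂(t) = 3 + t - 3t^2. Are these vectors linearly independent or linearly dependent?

linearly independent

Write each element as a coordinate vector in ℝ³ using {1, t, t^2}.
Place the vectors as rows of a 2×3 matrix and reduce to echelon form.
The reduction yields 2 nonzero rows, so the rank is 2.
Since rank = 2 (the number of vectors), the set is linearly independent.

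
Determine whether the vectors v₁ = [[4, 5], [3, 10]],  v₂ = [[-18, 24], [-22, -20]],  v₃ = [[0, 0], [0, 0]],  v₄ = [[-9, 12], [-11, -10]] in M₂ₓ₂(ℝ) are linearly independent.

linearly dependent

Take coordinates with respect to the standard basis {E₁₁, E₁₂, E₂₁, E₂₂}.
One of the vectors is the zero vector, so the set is linearly dependent.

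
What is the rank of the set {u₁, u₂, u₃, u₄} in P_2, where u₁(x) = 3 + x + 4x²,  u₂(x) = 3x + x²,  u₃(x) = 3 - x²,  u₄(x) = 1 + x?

3

Use coordinates relative to {1, x, x²}.
Row-reduce the 4×3 matrix with these as rows.
There are 3 pivot columns, so rank = 3.
(With 4 elements in a 3-dimensional space the rank is at most 3.)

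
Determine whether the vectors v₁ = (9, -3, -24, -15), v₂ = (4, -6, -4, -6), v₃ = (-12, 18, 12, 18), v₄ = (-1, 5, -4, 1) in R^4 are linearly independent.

Place the vectors as rows of a 4×4 matrix and reduce to echelon form.
The reduction yields 2 nonzero rows, so the rank is 2.
Since rank 2 < 4, the set is linearly dependent.

linearly dependent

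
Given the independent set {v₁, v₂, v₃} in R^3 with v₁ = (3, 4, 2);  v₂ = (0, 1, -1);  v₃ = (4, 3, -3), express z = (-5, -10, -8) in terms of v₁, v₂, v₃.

Since v₁, v₂, v₃ are independent, the coefficients expressing z are uniquely determined by a linear system.
Back-substitution yields (c₁, c₂, c₃) = (-3, -1, 1).

z = -3v₁ - v₂ + v₃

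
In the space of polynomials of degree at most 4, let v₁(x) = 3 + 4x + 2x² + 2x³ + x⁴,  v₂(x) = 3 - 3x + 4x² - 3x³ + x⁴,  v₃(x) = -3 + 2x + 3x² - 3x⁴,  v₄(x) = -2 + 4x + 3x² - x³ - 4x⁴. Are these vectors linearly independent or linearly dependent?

Take coordinates with respect to the standard basis {1, x, …, x⁴}.
Row-reduce the matrix whose columns are v₁, v₂, v₃, v₄.
The reduction yields 4 nonzero rows, so the rank is 4.
Since rank = 4 (the number of vectors), the set is linearly independent.

linearly independent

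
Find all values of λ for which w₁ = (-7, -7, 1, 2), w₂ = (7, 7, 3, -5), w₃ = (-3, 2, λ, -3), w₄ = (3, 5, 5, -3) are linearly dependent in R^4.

λ = 12

The set is linearly dependent precisely when det[w₁; w₂; w₃; w₄] = 0.
Expanding, det = 504 - 42*λ.
Setting this to zero gives λ = 12.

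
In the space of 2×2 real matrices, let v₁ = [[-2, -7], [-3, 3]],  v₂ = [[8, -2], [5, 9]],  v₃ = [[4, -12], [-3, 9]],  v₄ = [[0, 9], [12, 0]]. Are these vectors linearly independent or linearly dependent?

linearly independent

Write each element as a coordinate vector in ℝ⁴ using {E₁₁, E₁₂, E₂₁, E₂₂}.
Place the vectors as rows of a 4×4 matrix and reduce to echelon form.
The reduction yields 4 nonzero rows, so the rank is 4.
Since rank = 4 (the number of vectors), the set is linearly independent.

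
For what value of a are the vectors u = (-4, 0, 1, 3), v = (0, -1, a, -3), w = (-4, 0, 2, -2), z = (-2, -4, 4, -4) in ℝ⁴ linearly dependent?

Dependence holds iff the 4×4 matrix [u v w z] is singular.
Expanding, det = 96 - 80*a.
Solving 96 - 80*a = 0 yields a = 6/5.

a = 6/5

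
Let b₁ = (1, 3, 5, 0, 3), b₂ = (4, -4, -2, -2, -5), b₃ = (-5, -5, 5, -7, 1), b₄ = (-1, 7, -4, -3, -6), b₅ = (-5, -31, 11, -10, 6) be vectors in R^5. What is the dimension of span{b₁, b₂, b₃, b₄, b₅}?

Apply Gaussian elimination to the matrix whose rows are b₁, b₂, b₃, b₄, b₅.
Exactly 4 pivots survive; hence the rank is 4.

4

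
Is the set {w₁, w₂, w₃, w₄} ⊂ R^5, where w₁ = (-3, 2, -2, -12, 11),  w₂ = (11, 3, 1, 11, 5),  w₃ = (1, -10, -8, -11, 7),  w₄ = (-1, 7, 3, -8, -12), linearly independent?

Row-reduce the matrix whose columns are w₁, w₂, w₃, w₄.
The reduction yields 4 nonzero rows, so the rank is 4.
Since rank = 4 (the number of vectors), the set is linearly independent.

linearly independent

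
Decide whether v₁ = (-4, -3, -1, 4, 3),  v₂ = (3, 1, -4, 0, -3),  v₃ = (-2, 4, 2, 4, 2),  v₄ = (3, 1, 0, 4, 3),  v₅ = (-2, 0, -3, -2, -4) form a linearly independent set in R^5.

linearly independent

Form the 5×5 matrix with these as columns; its determinant is -96.
A nonzero determinant means the columns are linearly independent.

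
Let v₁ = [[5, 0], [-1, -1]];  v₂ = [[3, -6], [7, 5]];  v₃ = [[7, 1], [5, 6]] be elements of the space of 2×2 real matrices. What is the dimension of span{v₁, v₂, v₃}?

Use coordinates relative to {E₁₁, E₁₂, E₂₁, E₂₂}.
Row-reduce the 3×4 matrix with these as rows.
The echelon form has 3 nonzero rows, so the rank is 3.

3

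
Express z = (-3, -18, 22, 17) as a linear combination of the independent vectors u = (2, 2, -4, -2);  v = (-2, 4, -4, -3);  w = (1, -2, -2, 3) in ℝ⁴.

z = -4u - 2v + w

Solve the system with u, v, w as columns and z as the right-hand side.
Row-reducing the augmented matrix gives the unique coefficients (α₁, α₂, α₃) = (-4, -2, 1).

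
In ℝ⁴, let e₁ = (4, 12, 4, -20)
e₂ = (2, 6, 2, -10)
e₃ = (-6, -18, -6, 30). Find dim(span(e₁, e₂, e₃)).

Form the matrix with e₁, e₂, e₃ as columns and reduce.
Exactly 1 pivot survives; hence the rank is 1.

dim = 1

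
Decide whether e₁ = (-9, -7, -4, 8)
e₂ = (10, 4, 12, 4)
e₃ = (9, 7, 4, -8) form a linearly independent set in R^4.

linearly dependent

Place the vectors as rows of a 3×4 matrix and reduce to echelon form.
The reduction yields 2 nonzero rows, so the rank is 2.
Since rank 2 < 3, the set is linearly dependent.
Indeed e₁ + e₃ = 0.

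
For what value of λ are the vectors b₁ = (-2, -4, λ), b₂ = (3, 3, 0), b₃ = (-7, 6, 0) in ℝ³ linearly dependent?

Place the vectors as rows of a 3×3 matrix; dependence ⇔ determinant zero.
Cofactor expansion gives det = 39*λ.
This vanishes exactly when λ = 0.

λ = 0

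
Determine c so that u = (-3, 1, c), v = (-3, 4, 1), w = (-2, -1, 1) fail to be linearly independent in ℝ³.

Place the vectors as rows of a 3×3 matrix; dependence ⇔ determinant zero.
Expanding, det = 11*c - 14.
Setting this to zero gives c = 14/11.

c = 14/11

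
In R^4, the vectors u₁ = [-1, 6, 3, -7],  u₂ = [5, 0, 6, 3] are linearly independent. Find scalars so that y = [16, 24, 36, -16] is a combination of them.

Set up the augmented matrix [u₁ | u₂ | y] and row-reduce.
Back-substitution yields (a₁, a₂) = (4, 4).

y = 4u₁ + 4u₂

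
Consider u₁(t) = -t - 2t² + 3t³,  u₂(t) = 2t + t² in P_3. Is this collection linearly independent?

linearly independent

Write each element as a coordinate vector in ℝ⁴ using {1, t, …, t³}.
Row-reduce the matrix whose columns are u₁, u₂.
The reduction yields 2 nonzero rows, so the rank is 2.
Since rank = 2 (the number of vectors), the set is linearly independent.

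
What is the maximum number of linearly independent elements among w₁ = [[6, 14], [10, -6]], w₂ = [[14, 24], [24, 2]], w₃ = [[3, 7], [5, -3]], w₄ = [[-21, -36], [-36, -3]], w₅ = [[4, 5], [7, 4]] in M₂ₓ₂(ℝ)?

2

Pass to coordinate vectors with respect to the basis {E₁₁, E₁₂, E₂₁, E₂₂}.
Row-reduce the 5×4 matrix with these as rows.
The echelon form has 2 nonzero rows, so the rank is 2.
(With 5 elements in a 4-dimensional space the rank is at most 4.)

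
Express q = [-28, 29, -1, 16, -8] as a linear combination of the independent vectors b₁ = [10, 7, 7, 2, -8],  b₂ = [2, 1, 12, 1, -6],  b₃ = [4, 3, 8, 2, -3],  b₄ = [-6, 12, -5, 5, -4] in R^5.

q = -2b₁ + b₂ + 2b₃ + 3b₄

Solve the system with b₁, b₂, b₃, b₄ as columns and q as the right-hand side.
The system has the unique solution (c₁, …, c₄) = (-2, 1, 2, 3).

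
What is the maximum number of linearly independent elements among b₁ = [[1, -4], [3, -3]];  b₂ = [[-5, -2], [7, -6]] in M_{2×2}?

2

Pass to coordinate vectors with respect to the basis {E₁₁, E₁₂, E₂₁, E₂₂}.
Apply Gaussian elimination to the matrix whose rows are b₁, b₂.
There are 2 pivot columns, so rank = 2.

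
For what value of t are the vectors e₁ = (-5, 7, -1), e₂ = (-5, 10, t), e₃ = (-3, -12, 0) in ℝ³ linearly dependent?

t = -10/9

The set is linearly dependent precisely when det[e₁; e₂; e₃] = 0.
Cofactor expansion gives det = -81*t - 90.
This vanishes exactly when t = -10/9.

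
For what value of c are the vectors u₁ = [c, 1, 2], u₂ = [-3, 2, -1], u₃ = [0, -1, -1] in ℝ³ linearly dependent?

c = 1

The vectors are dependent exactly when the determinant of the matrix with rows u₁, u₂, u₃ vanishes.
The determinant works out to 3 - 3*c.
Solving 3 - 3*c = 0 yields c = 1.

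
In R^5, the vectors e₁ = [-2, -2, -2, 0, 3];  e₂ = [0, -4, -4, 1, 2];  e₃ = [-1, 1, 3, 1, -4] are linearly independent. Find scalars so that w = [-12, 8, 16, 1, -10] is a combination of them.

w = 4e₁ - 3e₂ + 4e₃

Since e₁, e₂, e₃ are independent, the coefficients expressing w are uniquely determined by a linear system.
The system has the unique solution (α₁, α₂, α₃) = (4, -3, 4).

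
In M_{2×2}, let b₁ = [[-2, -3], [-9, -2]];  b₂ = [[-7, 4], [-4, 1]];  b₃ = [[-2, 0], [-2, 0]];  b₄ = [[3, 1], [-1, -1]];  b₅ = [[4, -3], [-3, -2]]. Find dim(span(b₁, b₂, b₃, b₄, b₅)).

dim = 3

Use coordinates relative to {E₁₁, E₁₂, E₂₁, E₂₂}.
Row-reduce the 5×4 matrix with these as rows.
There are 3 pivot columns, so rank = 3.
(With 5 elements in a 4-dimensional space the rank is at most 4.)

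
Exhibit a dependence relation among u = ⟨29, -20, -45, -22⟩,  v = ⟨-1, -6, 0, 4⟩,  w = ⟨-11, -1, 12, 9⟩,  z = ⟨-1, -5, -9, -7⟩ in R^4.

u - 3v + 3w - z = 0

Write the vectors as columns of a matrix and find a nonzero vector in its null space.
The free variable yields coefficients (1, -3, 3, -1) (any nonzero multiple also works).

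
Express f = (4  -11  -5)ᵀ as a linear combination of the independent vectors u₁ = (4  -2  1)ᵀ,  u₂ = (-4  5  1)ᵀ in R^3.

f = -2u₁ - 3u₂

Write f = a₁u₁ + a₂u₂ and equate components.
The system has the unique solution (a₁, a₂) = (-2, -3).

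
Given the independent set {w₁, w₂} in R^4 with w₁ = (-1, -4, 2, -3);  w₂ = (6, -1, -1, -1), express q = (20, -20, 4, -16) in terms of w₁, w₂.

q = 4w₁ + 4w₂

Write q = c₁w₁ + c₂w₂ and equate components.
Back-substitution yields (c₁, c₂) = (4, 4).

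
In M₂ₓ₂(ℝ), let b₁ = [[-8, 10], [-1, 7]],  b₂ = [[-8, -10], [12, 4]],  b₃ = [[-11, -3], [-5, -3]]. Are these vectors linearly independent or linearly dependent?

Write each element as a coordinate vector in ℝ⁴ using {E₁₁, E₁₂, E₂₁, E₂₂}.
Place the vectors as rows of a 3×4 matrix and reduce to echelon form.
The reduction yields 3 nonzero rows, so the rank is 3.
Since rank = 3 (the number of vectors), the set is linearly independent.

linearly independent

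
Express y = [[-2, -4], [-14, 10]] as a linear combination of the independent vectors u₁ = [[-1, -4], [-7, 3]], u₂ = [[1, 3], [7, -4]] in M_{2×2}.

y = -2u₁ - 4u₂

Work in coordinates with respect to the standard basis {E₁₁, E₁₂, E₂₁, E₂₂}.
Set up the augmented matrix [u₁ | u₂ | y] and row-reduce.
The system has the unique solution (α₁, α₂) = (-2, -4).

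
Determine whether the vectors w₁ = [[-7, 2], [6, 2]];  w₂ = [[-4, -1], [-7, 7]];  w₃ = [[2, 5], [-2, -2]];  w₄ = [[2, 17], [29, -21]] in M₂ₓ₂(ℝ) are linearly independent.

linearly dependent

Write each element as a coordinate vector in ℝ⁴ using {E₁₁, E₁₂, E₂₁, E₂₂}.
Place the vectors as rows of a 4×4 matrix and reduce to echelon form.
The reduction yields 3 nonzero rows, so the rank is 3.
Since rank 3 < 4, the set is linearly dependent.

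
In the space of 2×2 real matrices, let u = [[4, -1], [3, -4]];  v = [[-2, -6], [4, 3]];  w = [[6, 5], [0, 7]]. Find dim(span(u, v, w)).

dim = 3

Represent each element by its coordinate vector in ℝ⁴.
Form the matrix with u, v, w as columns and reduce.
The echelon form has 3 nonzero rows, so the rank is 3.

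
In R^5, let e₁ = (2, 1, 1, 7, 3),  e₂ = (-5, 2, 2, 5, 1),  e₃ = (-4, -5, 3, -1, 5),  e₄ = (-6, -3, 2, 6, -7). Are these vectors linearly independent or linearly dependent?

linearly independent

Row-reduce the matrix whose columns are e₁, e₂, e₃, e₄.
The reduction yields 4 nonzero rows, so the rank is 4.
Since rank = 4 (the number of vectors), the set is linearly independent.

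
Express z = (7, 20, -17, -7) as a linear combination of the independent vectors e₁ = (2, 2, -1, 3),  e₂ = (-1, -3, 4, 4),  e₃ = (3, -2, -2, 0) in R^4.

Solve the system with e₁, e₂, e₃ as columns and z as the right-hand side.
Back-substitution yields (c₁, c₂, c₃) = (3, -4, -1).

z = 3e₁ - 4e₂ - e₃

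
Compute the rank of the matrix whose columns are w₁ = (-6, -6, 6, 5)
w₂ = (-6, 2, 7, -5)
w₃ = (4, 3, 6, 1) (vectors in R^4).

3

Row-reduce the 3×4 matrix with these as rows.
The echelon form has 3 nonzero rows, so the rank is 3.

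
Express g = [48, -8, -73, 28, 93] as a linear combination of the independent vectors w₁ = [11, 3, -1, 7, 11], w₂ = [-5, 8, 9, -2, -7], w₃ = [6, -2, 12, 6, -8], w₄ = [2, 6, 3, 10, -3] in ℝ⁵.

Set up the augmented matrix [w₁ | w₂ | w₃ | w₄ | g] and row-reduce.
The system has the unique solution (c₁, …, c₄) = (4, -4, -3, 1).

g = 4w₁ - 4w₂ - 3w₃ + w₄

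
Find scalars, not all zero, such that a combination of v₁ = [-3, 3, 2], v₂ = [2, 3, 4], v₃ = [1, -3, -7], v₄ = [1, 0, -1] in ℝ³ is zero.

Write the vectors as columns of a matrix and find a nonzero vector in its null space.
A generator of the null space is (0, 1, 1, -3).

v₂ + v₃ - 3v₄ = 0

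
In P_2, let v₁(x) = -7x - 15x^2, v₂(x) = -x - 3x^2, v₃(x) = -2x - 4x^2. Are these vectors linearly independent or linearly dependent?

linearly dependent

Write each element as a coordinate vector in ℝ³ using {1, x, x^2}.
The matrix [v₁|v₂|v₃] has determinant 0.
A zero determinant means the columns are linearly dependent.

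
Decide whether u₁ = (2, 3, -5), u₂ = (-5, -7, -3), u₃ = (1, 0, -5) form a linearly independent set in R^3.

linearly independent

Form the 3×3 matrix with these as columns; its determinant is -49.
A nonzero determinant means the columns are linearly independent.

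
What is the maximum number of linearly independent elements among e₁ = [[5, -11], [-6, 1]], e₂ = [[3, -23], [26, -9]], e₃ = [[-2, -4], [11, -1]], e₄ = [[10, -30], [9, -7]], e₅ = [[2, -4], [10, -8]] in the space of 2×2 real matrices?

Use coordinates relative to {E₁₁, E₁₂, E₂₁, E₂₂}.
Apply Gaussian elimination to the matrix whose rows are e₁, e₂, e₃, e₄, e₅.
Exactly 3 pivots survive; hence the rank is 3.
(With 5 elements in a 4-dimensional space the rank is at most 4.)

3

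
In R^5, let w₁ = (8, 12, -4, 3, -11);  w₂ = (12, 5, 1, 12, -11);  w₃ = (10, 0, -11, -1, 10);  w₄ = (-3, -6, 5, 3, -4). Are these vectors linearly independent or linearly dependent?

linearly independent

Row-reduce the matrix whose columns are w₁, w₂, w₃, w₄.
The reduction yields 4 nonzero rows, so the rank is 4.
Since rank = 4 (the number of vectors), the set is linearly independent.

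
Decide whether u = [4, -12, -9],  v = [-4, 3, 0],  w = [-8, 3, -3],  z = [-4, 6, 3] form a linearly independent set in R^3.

linearly dependent

There are 4 vectors in a 3-dimensional space, so they cannot be linearly independent.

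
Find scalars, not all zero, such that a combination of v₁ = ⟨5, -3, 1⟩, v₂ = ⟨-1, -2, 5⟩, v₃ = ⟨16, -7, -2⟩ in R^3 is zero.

Write the vectors as columns of a matrix and find a nonzero vector in its null space.
One solution (up to scaling) is (3, -1, -1).

3v₁ - v₂ - v₃ = 0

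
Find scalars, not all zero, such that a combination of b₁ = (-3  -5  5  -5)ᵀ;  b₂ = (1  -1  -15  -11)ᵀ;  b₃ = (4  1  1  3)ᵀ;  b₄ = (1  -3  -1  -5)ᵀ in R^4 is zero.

Row-reduce the matrix with b₁, b₂, b₃, b₄ as columns; the null space gives the coefficients.
The free variable yields coefficients (2, 1, 2, -3) (any nonzero multiple also works).

2b₁ + b₂ + 2b₃ - 3b₄ = 0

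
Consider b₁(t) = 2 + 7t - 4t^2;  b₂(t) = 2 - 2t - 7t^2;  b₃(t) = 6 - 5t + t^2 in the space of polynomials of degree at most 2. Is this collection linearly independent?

linearly independent

Take coordinates with respect to the standard basis {1, t, t^2}.
Place the vectors as rows of a 3×3 matrix and reduce to echelon form.
The reduction yields 3 nonzero rows, so the rank is 3.
Since rank = 3 (the number of vectors), the set is linearly independent.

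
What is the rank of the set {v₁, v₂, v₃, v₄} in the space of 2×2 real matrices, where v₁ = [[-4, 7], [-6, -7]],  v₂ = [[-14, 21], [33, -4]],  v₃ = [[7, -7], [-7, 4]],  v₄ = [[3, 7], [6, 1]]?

Use coordinates relative to {E₁₁, E₁₂, E₂₁, E₂₂}.
Form the matrix with v₁, v₂, v₃, v₄ as columns and reduce.
Reduction leaves 3 leading entries, giving rank 3.

rank 3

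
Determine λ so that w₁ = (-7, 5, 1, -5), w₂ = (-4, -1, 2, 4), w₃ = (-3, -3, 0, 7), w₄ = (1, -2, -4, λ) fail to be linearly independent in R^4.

The vectors are dependent exactly when the determinant of the matrix with rows w₁, w₂, w₃, w₄ vanishes.
Cofactor expansion gives det = 189 - 63*λ.
This vanishes exactly when λ = 3.

λ = 3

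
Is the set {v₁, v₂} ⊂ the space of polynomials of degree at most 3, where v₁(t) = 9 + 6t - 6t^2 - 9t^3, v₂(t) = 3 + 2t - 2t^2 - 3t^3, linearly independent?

Take coordinates with respect to the standard basis {1, t, …, t^3}.
One vector is a scalar multiple of another, so the set is dependent.

linearly dependent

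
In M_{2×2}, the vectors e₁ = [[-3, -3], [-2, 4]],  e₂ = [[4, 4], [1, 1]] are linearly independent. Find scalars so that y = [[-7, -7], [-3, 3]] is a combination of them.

Work in coordinates with respect to the standard basis {E₁₁, E₁₂, E₂₁, E₂₂}.
Since e₁, e₂ are independent, the coefficients expressing y are uniquely determined by a linear system.
Row-reducing the augmented matrix gives the unique coefficients (c₁, c₂) = (1, -1).

y = e₁ - e₂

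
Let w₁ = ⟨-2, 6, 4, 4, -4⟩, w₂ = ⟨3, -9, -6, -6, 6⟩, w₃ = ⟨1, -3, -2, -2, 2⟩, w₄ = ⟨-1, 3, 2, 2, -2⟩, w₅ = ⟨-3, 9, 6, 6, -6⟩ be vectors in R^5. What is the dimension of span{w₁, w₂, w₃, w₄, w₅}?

dim = 1

Put the 5×5 matrix [w₁|w₂|w₃|w₄|w₅] into echelon form.
Reduction leaves 1 leading entry, giving rank 1.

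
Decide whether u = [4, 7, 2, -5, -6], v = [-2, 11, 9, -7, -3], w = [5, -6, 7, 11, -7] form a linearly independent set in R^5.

linearly independent

Place the vectors as rows of a 3×5 matrix and reduce to echelon form.
The reduction yields 3 nonzero rows, so the rank is 3.
Since rank = 3 (the number of vectors), the set is linearly independent.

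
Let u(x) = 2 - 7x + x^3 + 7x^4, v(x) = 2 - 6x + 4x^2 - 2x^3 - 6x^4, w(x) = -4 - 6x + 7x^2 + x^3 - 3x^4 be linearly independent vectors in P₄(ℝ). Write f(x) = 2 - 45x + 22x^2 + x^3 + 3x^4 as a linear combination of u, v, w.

Identify each element with its coordinate vector in ℝ⁵ via {1, x, …, x^4}.
Solve the system with u, v, w as columns and f as the right-hand side.
Back-substitution yields (a₁, a₂, a₃) = (3, 2, 2).

f = 3u + 2v + 2w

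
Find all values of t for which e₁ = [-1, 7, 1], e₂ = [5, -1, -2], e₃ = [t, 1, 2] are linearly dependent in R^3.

t = -5

The vectors are dependent exactly when the determinant of the matrix with rows e₁, e₂, e₃ vanishes.
The determinant works out to -13*t - 65.
Setting this to zero gives t = -5.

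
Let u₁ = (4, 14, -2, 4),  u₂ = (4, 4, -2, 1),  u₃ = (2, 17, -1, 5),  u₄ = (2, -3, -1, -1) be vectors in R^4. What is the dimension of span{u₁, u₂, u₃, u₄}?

Row-reduce the 4×4 matrix with these as rows.
The echelon form has 2 nonzero rows, so the rank is 2.

dim = 2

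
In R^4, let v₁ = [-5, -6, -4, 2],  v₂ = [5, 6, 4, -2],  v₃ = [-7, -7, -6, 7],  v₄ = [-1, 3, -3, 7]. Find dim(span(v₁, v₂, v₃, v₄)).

3

Apply Gaussian elimination to the matrix whose rows are v₁, v₂, v₃, v₄.
Reduction leaves 3 leading entries, giving rank 3.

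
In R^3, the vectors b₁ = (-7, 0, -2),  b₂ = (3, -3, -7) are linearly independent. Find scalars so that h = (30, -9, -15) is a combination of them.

Set up the augmented matrix [b₁ | b₂ | h] and row-reduce.
Row-reducing the augmented matrix gives the unique coefficients (c₁, c₂) = (-3, 3).

h = -3b₁ + 3b₂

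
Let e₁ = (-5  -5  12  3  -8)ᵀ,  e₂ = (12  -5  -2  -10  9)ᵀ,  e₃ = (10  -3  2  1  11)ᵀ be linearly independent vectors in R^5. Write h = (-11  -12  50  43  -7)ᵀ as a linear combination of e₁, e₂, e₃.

h = 3e₁ - 3e₂ + 4e₃

Solve the system with e₁, e₂, e₃ as columns and h as the right-hand side.
Row-reducing the augmented matrix gives the unique coefficients (α₁, α₂, α₃) = (3, -3, 4).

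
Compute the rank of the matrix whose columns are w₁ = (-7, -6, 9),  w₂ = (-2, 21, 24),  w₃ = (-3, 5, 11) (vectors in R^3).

2

Apply Gaussian elimination to the matrix whose rows are w₁, w₂, w₃.
There are 2 pivot columns, so rank = 2.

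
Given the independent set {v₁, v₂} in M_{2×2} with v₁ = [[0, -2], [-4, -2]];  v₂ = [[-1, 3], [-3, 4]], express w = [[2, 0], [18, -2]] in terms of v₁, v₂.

w = -3v₁ - 2v₂

Take coordinate vectors relative to {E₁₁, E₁₂, E₂₁, E₂₂}.
Since v₁, v₂ are independent, the coefficients expressing w are uniquely determined by a linear system.
Row-reducing the augmented matrix gives the unique coefficients (α₁, α₂) = (-3, -2).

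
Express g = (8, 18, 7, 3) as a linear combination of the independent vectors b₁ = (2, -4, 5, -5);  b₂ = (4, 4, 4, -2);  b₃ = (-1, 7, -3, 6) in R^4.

g = b₁ + 2b₂ + 2b₃

Write g = c₁b₁ + … + c₃b₃ and equate components.
Row-reducing the augmented matrix gives the unique coefficients (c₁, c₂, c₃) = (1, 2, 2).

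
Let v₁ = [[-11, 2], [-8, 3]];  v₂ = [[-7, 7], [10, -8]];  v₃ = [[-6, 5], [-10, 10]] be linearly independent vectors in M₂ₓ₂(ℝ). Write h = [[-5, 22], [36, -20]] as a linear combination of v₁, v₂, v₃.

Work in coordinates with respect to the standard basis {E₁₁, E₁₂, E₂₁, E₂₂}.
Write h = α₁v₁ + … + α₃v₃ and equate components.
The system has the unique solution (α₁, α₂, α₃) = (-2, 3, 1).

h = -2v₁ + 3v₂ + v₃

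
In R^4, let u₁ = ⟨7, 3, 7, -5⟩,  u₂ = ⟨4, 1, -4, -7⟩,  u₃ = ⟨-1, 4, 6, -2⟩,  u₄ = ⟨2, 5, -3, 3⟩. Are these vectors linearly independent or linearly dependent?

The matrix [u₁|u₂|u₃|u₄] has determinant 3124.
A nonzero determinant means the columns are linearly independent.

linearly independent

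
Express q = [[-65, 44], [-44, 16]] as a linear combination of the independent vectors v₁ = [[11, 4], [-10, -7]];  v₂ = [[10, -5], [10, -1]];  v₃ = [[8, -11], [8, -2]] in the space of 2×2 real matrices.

q = -v₁ - 3v₂ - 3v₃

Work in coordinates with respect to the standard basis {E₁₁, E₁₂, E₂₁, E₂₂}.
Write q = α₁v₁ + … + α₃v₃ and equate components.
Back-substitution yields (α₁, α₂, α₃) = (-1, -3, -3).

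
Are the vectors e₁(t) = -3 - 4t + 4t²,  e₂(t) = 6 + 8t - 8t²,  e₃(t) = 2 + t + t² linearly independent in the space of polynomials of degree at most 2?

Write each element as a coordinate vector in ℝ³ using {1, t, t²}.
Place the vectors as rows of a 3×3 matrix and reduce to echelon form.
The reduction yields 2 nonzero rows, so the rank is 2.
Since rank 2 < 3, the set is linearly dependent.
Indeed 2e₁ + e₂ = 0.

linearly dependent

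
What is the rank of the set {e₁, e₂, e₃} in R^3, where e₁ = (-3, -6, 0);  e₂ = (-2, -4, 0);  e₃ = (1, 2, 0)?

Apply Gaussian elimination to the matrix whose rows are e₁, e₂, e₃.
Exactly 1 pivot survives; hence the rank is 1.

1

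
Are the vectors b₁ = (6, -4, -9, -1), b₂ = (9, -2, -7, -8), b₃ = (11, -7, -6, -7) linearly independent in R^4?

linearly independent

Place the vectors as rows of a 3×4 matrix and reduce to echelon form.
The reduction yields 3 nonzero rows, so the rank is 3.
Since rank = 3 (the number of vectors), the set is linearly independent.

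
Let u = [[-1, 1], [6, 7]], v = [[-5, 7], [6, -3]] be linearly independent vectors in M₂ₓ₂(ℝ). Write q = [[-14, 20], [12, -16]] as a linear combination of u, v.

Take coordinate vectors relative to {E₁₁, E₁₂, E₂₁, E₂₂}.
Solve the system with u, v as columns and q as the right-hand side.
Back-substitution yields (c₁, c₂) = (-1, 3).

q = -u + 3v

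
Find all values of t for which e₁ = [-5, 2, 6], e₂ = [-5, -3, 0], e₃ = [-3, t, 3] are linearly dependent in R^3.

Dependence holds iff the 3×3 matrix [e₁ e₂ e₃] is singular.
Expanding, det = 21 - 30*t.
Setting this to zero gives t = 7/10.

t = 7/10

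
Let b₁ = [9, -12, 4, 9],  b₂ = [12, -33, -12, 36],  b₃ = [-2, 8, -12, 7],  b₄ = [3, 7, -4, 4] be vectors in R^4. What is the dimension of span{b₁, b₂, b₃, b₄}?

Apply Gaussian elimination to the matrix whose rows are b₁, b₂, b₃, b₄.
Exactly 3 pivots survive; hence the rank is 3.

dim = 3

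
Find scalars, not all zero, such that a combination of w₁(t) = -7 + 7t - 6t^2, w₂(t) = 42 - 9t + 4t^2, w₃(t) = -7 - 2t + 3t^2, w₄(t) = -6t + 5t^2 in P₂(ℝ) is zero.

3w₁ + w₂ + 3w₃ + w₄ = 0

Pass to coordinate vectors relative to the basis {1, t, t^2}.
Write the vectors as columns of a matrix and find a nonzero vector in its null space.
The free variable yields coefficients (3, 1, 3, 1) (any nonzero multiple also works).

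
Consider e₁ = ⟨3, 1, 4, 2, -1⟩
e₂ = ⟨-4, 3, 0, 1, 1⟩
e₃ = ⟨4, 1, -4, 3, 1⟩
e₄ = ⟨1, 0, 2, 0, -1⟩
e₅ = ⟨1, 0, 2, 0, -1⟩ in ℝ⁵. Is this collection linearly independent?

Two of the vectors are equal, giving an immediate dependence.

linearly dependent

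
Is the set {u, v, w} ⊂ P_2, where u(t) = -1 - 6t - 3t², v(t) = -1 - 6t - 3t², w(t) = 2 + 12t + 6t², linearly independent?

linearly dependent

Take coordinates with respect to the standard basis {1, t, t²}.
Place the vectors as rows of a 3×3 matrix and reduce to echelon form.
The reduction yields 1 nonzero row, so the rank is 1.
Since rank 1 < 3, the set is linearly dependent.
Indeed u - v = 0.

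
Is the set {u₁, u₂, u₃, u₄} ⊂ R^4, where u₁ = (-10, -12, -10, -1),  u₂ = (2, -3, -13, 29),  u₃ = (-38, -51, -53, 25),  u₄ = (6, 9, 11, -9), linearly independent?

Row-reduce the matrix whose columns are u₁, u₂, u₃, u₄.
The reduction yields 2 nonzero rows, so the rank is 2.
Since rank 2 < 4, the set is linearly dependent.
Indeed 4u₁ + u₂ - u₃ = 0.

linearly dependent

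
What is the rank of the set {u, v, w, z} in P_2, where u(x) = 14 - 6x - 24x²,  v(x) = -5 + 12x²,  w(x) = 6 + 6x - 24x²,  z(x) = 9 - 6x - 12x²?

2

Pass to coordinate vectors with respect to the basis {1, x, x²}.
Row-reduce the 4×3 matrix with these as rows.
Exactly 2 pivots survive; hence the rank is 2.
(With 4 elements in a 3-dimensional space the rank is at most 3.)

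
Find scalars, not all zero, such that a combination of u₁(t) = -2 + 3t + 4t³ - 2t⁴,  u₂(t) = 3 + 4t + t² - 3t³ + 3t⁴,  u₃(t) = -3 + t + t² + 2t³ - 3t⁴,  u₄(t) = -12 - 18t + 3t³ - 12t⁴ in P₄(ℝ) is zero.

Write each element as a vector in ℝ⁵ using {1, t, …, t⁴}.
Write the vectors as columns of a matrix and find a nonzero vector in its null space.
The free variable yields coefficients (3, 3, -3, 1) (any nonzero multiple also works).

3u₁ + 3u₂ - 3u₃ + u₄ = 0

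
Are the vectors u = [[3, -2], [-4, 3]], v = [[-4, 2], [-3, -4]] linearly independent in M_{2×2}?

Write each element as a coordinate vector in ℝ⁴ using {E₁₁, E₁₂, E₂₁, E₂₂}.
Place the vectors as rows of a 2×4 matrix and reduce to echelon form.
The reduction yields 2 nonzero rows, so the rank is 2.
Since rank = 2 (the number of vectors), the set is linearly independent.

linearly independent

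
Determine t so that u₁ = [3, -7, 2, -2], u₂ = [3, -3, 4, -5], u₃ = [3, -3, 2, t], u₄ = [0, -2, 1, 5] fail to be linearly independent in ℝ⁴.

t = -17/2

Dependence holds iff the 4×4 matrix [u₁ u₂ u₃ u₄] is singular.
The determinant works out to -24*t - 204.
Solving -24*t - 204 = 0 yields t = -17/2.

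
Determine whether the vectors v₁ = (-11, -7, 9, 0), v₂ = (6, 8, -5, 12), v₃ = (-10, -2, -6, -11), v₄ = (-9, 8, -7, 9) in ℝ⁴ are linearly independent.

linearly independent

The matrix [v₁|v₂|v₃|v₄] has determinant -4475.
A nonzero determinant means the columns are linearly independent.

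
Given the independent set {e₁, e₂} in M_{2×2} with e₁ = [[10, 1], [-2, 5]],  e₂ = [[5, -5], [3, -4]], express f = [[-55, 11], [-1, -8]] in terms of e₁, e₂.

f = -4e₁ - 3e₂

Take coordinate vectors relative to {E₁₁, E₁₂, E₂₁, E₂₂}.
Since e₁, e₂ are independent, the coefficients expressing f are uniquely determined by a linear system.
The system has the unique solution (a₁, a₂) = (-4, -3).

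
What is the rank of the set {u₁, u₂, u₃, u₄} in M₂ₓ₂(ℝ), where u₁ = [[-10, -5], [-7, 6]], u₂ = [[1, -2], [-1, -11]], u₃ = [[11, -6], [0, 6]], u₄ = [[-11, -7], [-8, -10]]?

rank 4

Represent each element by its coordinate vector in ℝ⁴.
Form the matrix with u₁, u₂, u₃, u₄ as columns and reduce.
Exactly 4 pivots survive; hence the rank is 4.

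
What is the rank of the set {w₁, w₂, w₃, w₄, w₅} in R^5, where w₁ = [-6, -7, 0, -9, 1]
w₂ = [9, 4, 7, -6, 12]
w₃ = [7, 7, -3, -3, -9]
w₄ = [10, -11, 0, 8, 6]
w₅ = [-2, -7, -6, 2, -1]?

Form the matrix with w₁, w₂, w₃, w₄, w₅ as columns and reduce.
There are 5 pivot columns, so rank = 5.

rank 5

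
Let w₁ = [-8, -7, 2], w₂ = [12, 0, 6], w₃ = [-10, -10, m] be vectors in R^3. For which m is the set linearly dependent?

m = 25/7

The vectors are dependent exactly when the determinant of the matrix with rows w₁, w₂, w₃ vanishes.
The determinant works out to 84*m - 300.
Solving 84*m - 300 = 0 yields m = 25/7.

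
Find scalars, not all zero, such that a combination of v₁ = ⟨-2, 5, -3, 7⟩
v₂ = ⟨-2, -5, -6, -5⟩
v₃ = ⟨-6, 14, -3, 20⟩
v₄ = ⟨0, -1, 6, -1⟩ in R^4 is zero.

Solve the homogeneous system with v₁, v₂, v₃, v₄ as columns by row-reducing the coefficient matrix.
A generator of the null space is (3, 0, -1, 1).

3v₁ - v₃ + v₄ = 0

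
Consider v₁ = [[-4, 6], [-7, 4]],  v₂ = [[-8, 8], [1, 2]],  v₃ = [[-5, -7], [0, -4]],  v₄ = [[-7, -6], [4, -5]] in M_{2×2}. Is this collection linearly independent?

linearly dependent

Write each element as a coordinate vector in ℝ⁴ using {E₁₁, E₁₂, E₂₁, E₂₂}.
Row-reduce the matrix whose columns are v₁, v₂, v₃, v₄.
The reduction yields 3 nonzero rows, so the rank is 3.
Since rank 3 < 4, the set is linearly dependent.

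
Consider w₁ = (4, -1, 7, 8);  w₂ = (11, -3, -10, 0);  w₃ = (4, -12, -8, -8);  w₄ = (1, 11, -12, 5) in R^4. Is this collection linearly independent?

The matrix [w₁|w₂|w₃|w₄] has determinant -10696.
A nonzero determinant means the columns are linearly independent.

linearly independent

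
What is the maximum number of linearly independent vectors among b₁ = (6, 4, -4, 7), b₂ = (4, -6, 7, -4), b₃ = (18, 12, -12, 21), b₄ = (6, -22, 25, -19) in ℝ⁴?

Apply Gaussian elimination to the matrix whose rows are b₁, b₂, b₃, b₄.
Reduction leaves 2 leading entries, giving rank 2.

2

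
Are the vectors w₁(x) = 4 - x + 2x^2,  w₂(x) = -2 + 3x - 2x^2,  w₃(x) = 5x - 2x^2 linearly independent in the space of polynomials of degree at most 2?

Write each element as a coordinate vector in ℝ³ using {1, x, x^2}.
Form the 3×3 matrix with these as columns; its determinant is 0.
A zero determinant means the columns are linearly dependent.

linearly dependent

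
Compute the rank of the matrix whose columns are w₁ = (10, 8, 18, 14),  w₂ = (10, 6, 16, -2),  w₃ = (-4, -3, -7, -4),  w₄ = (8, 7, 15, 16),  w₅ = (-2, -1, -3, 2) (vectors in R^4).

rank 2

Row-reduce the 5×4 matrix with these as rows.
Exactly 2 pivots survive; hence the rank is 2.
(With 5 elements in a 4-dimensional space the rank is at most 4.)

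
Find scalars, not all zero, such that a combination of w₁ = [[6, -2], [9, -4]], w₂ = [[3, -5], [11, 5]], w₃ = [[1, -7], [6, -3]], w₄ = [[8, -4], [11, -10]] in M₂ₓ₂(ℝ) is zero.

3w₁ - w₂ + w₃ - 2w₄ = 0

Take coordinates with respect to {E₁₁, E₁₂, E₂₁, E₂₂}.
Row-reduce the matrix with w₁, w₂, w₃, w₄ as columns; the null space gives the coefficients.
A generator of the null space is (3, -1, 1, -2).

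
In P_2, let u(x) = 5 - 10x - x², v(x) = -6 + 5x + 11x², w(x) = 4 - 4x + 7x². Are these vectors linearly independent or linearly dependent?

linearly independent

Write each element as a coordinate vector in ℝ³ using {1, x, x²}.
The matrix [u|v|w] has determinant -469.
A nonzero determinant means the columns are linearly independent.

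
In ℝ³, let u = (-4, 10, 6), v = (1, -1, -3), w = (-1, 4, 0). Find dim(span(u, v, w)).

2

Row-reduce the 3×3 matrix with these as rows.
Exactly 2 pivots survive; hence the rank is 2.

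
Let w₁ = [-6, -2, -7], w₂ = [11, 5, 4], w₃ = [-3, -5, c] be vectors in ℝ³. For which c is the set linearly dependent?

Place the vectors as rows of a 3×3 matrix; dependence ⇔ determinant zero.
Expanding, det = 184 - 8*c.
This vanishes exactly when c = 23.

c = 23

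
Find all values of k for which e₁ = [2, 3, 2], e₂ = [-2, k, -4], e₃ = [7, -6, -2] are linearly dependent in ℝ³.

k = -20/3

The vectors are dependent exactly when the determinant of the matrix with rows e₁, e₂, e₃ vanishes.
Cofactor expansion gives det = -18*k - 120.
Setting this to zero gives k = -20/3.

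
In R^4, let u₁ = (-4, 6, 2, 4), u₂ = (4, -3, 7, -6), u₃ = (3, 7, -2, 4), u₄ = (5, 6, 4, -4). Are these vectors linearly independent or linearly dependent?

Form the 4×4 matrix with these as columns; its determinant is -1784.
A nonzero determinant means the columns are linearly independent.

linearly independent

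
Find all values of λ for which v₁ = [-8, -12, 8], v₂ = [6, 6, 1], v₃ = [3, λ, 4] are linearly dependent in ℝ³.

λ = 3/2

The set is linearly dependent precisely when det[v₁; v₂; v₃] = 0.
The determinant works out to 56*λ - 84.
This vanishes exactly when λ = 3/2.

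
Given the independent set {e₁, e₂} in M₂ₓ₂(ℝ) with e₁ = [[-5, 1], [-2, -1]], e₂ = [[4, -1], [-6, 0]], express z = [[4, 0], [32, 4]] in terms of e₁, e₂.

Take coordinate vectors relative to {E₁₁, E₁₂, E₂₁, E₂₂}.
Since e₁, e₂ are independent, the coefficients expressing z are uniquely determined by a linear system.
Row-reducing the augmented matrix gives the unique coefficients (c₁, c₂) = (-4, -4).

z = -4e₁ - 4e₂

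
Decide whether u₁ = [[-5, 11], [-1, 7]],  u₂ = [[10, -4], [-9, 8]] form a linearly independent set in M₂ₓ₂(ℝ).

linearly independent

Write each element as a coordinate vector in ℝ⁴ using {E₁₁, E₁₂, E₂₁, E₂₂}.
Place the vectors as rows of a 2×4 matrix and reduce to echelon form.
The reduction yields 2 nonzero rows, so the rank is 2.
Since rank = 2 (the number of vectors), the set is linearly independent.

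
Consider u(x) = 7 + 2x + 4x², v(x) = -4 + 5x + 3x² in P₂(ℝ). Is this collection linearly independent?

Take coordinates with respect to the standard basis {1, x, x²}.
Place the vectors as rows of a 2×3 matrix and reduce to echelon form.
The reduction yields 2 nonzero rows, so the rank is 2.
Since rank = 2 (the number of vectors), the set is linearly independent.

linearly independent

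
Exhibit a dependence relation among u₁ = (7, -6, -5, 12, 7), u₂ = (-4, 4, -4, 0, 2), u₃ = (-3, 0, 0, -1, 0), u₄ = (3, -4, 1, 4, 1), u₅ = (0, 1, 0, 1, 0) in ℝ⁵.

Row-reduce the matrix with u₁, u₂, u₃, u₄, u₅ as columns; the null space gives the coefficients.
The free variable yields coefficients (1, -2, 2, -3, 2) (any nonzero multiple also works).

u₁ - 2u₂ + 2u₃ - 3u₄ + 2u₅ = 0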